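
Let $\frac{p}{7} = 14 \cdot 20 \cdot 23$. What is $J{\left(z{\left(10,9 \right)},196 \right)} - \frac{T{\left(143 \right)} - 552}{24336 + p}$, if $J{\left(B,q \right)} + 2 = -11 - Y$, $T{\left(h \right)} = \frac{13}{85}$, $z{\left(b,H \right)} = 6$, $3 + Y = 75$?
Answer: $- \frac{501483693}{5900360} \approx -84.992$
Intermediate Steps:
$Y = 72$ ($Y = -3 + 75 = 72$)
$T{\left(h \right)} = \frac{13}{85}$ ($T{\left(h \right)} = 13 \cdot \frac{1}{85} = \frac{13}{85}$)
$p = 45080$ ($p = 7 \cdot 14 \cdot 20 \cdot 23 = 7 \cdot 280 \cdot 23 = 7 \cdot 6440 = 45080$)
$J{\left(B,q \right)} = -85$ ($J{\left(B,q \right)} = -2 - 83 = -85$)
$J{\left(z{\left(10,9 \right)},196 \right)} - \frac{T{\left(143 \right)} - 552}{24336 + p} = -85 - \frac{\frac{13}{85} - 552}{24336 + 45080} = -85 - - \frac{46907}{85 \cdot 69416} = -85 - \left(- \frac{46907}{85}\right) \frac{1}{69416} = -85 - - \frac{46907}{5900360} = -85 + \frac{46907}{5900360} = - \frac{501483693}{5900360}$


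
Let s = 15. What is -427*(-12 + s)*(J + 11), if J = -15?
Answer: 5124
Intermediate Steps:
-427*(-12 + s)*(J + 11) = -427*(-12 + 15)*(-15 + 11) = -1281*(-4) = -427*(-12) = 5124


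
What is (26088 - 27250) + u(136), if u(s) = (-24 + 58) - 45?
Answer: -1173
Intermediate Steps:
u(s) = -11 (u(s) = 34 - 45 = -11)
(26088 - 27250) + u(136) = (26088 - 27250) - 11 = -1162 - 11 = -1173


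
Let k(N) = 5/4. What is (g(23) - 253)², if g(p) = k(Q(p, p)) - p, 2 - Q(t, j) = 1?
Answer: 1207801/16 ≈ 75488.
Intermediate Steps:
Q(t, j) = 1 (Q(t, j) = 2 - 1*1 = 2 - 1 = 1)
k(N) = 5/4 (k(N) = 5*(¼) = 5/4)
g(p) = 5/4 - p
(g(23) - 253)² = ((5/4 - 1*23) - 253)² = ((5/4 - 23) - 253)² = (-87/4 - 253)² = (-1099/4)² = 1207801/16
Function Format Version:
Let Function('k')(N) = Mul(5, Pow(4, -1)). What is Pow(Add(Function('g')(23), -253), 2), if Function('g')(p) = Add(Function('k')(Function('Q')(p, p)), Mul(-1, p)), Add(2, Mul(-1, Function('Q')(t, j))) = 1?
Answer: Rational(1207801, 16) ≈ 75488.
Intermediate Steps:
Function('Q')(t, j) = 1 (Function('Q')(t, j) = Add(2, Mul(-1, 1)) = Add(2, -1) = 1)
Function('k')(N) = Rational(5, 4) (Function('k')(N) = Mul(5, Rational(1, 4)) = Rational(5, 4))
Function('g')(p) = Add(Rational(5, 4), Mul(-1, p))
Pow(Add(Function('g')(23), -253), 2) = Pow(Add(Add(Rational(5, 4), Mul(-1, 23)), -253), 2) = Pow(Add(Add(Rational(5, 4), -23), -253), 2) = Pow(Add(Rational(-87, 4), -253), 2) = Pow(Rational(-1099, 4), 2) = Rational(1207801, 16)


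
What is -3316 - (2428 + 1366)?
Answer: -7110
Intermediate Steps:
-3316 - (2428 + 1366) = -3316 - 1*3794 = -3316 - 3794 = -7110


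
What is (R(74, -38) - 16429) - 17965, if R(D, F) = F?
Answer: -34432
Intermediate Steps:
(R(74, -38) - 16429) - 17965 = (-38 - 16429) - 17965 = -16467 - 17965 = -34432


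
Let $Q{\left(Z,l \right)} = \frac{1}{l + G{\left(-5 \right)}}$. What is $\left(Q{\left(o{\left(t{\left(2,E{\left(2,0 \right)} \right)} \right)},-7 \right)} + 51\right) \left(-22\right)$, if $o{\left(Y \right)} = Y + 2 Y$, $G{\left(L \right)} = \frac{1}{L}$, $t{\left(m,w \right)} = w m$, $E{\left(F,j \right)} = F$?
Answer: $- \frac{20141}{18} \approx -1118.9$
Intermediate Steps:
$t{\left(m,w \right)} = m w$
$o{\left(Y \right)} = 3 Y$
$Q{\left(Z,l \right)} = \frac{1}{- \frac{1}{5} + l}$ ($Q{\left(Z,l \right)} = \frac{1}{l + \frac{1}{-5}} = \frac{1}{l - \frac{1}{5}} = \frac{1}{- \frac{1}{5} + l}$)
$\left(Q{\left(o{\left(t{\left(2,E{\left(2,0 \right)} \right)} \right)},-7 \right)} + 51\right) \left(-22\right) = \left(\frac{5}{-1 + 5 \left(-7\right)} + 51\right) \left(-22\right) = \left(\frac{5}{-1 - 35} + 51\right) \left(-22\right) = \left(\frac{5}{-36} + 51\right) \left(-22\right) = \left(5 \left(- \frac{1}{36}\right) + 51\right) \left(-22\right) = \left(- \frac{5}{36} + 51\right) \left(-22\right) = \frac{1831}{36} \left(-22\right) = - \frac{20141}{18}$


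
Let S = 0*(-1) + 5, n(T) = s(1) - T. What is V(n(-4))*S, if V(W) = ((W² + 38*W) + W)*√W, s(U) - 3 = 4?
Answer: 2750*√11 ≈ 9120.7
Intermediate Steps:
s(U) = 7 (s(U) = 3 + 4 = 7)
n(T) = 7 - T
S = 5 (S = 0 + 5 = 5)
V(W) = √W*(W² + 39*W) (V(W) = (W² + 39*W)*√W = √W*(W² + 39*W))
V(n(-4))*S = ((7 - 1*(-4))^(3/2)*(39 + (7 - 1*(-4))))*5 = ((7 + 4)^(3/2)*(39 + (7 + 4)))*5 = (11^(3/2)*(39 + 11))*5 = ((11*√11)*50)*5 = (550*√11)*5 = 2750*√11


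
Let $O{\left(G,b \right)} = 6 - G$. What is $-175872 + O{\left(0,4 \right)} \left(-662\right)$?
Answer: $-179844$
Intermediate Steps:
$-175872 + O{\left(0,4 \right)} \left(-662\right) = -175872 + \left(6 - 0\right) \left(-662\right) = -175872 + \left(6 + 0\right) \left(-662\right) = -175872 + 6 \left(-662\right) = -175872 - 3972 = -179844$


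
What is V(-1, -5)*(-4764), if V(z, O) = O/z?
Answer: -23820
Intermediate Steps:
V(-1, -5)*(-4764) = -5/(-1)*(-4764) = -5*(-1)*(-4764) = 5*(-4764) = -23820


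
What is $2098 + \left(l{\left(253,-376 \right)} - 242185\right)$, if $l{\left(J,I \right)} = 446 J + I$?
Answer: $-127625$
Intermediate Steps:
$l{\left(J,I \right)} = I + 446 J$
$2098 + \left(l{\left(253,-376 \right)} - 242185\right) = 2098 + \left(\left(-376 + 446 \cdot 253\right) - 242185\right) = 2098 + \left(\left(-376 + 112838\right) - 242185\right) = 2098 + \left(112462 - 242185\right) = 2098 - 129723 = -127625$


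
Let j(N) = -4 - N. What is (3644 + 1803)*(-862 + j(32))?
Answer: -4891406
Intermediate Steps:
(3644 + 1803)*(-862 + j(32)) = (3644 + 1803)*(-862 + (-4 - 1*32)) = 5447*(-862 + (-4 - 32)) = 5447*(-862 - 36) = 5447*(-898) = -4891406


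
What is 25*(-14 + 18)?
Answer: 100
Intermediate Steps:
25*(-14 + 18) = 25*4 = 100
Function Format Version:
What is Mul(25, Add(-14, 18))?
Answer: 100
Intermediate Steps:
Mul(25, Add(-14, 18)) = Mul(25, 4) = 100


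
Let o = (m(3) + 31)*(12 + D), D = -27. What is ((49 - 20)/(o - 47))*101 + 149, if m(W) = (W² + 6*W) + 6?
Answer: 147114/1007 ≈ 146.09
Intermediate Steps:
m(W) = 6 + W² + 6*W
o = -960 (o = ((6 + 3² + 6*3) + 31)*(12 - 27) = ((6 + 9 + 18) + 31)*(-15) = (33 + 31)*(-15) = 64*(-15) = -960)
((49 - 20)/(o - 47))*101 + 149 = ((49 - 20)/(-960 - 47))*101 + 149 = (29/(-1007))*101 + 149 = (29*(-1/1007))*101 + 149 = -29/1007*101 + 149 = -2929/1007 + 149 = 147114/1007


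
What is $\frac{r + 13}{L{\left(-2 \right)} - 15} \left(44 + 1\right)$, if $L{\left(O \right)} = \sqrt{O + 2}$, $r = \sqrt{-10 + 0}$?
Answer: $-39 - 3 i \sqrt{10} \approx -39.0 - 9.4868 i$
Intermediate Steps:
$r = i \sqrt{10}$ ($r = \sqrt{-10} = i \sqrt{10} \approx 3.1623 i$)
$L{\left(O \right)} = \sqrt{2 + O}$
$\frac{r + 13}{L{\left(-2 \right)} - 15} \left(44 + 1\right) = \frac{i \sqrt{10} + 13}{\sqrt{2 - 2} - 15} \left(44 + 1\right) = \frac{13 + i \sqrt{10}}{\sqrt{0} - 15} \cdot 45 = \frac{13 + i \sqrt{10}}{0 - 15} \cdot 45 = \frac{13 + i \sqrt{10}}{-15} \cdot 45 = \left(13 + i \sqrt{10}\right) \left(- \frac{1}{15}\right) 45 = \left(- \frac{13}{15} - \frac{i \sqrt{10}}{15}\right) 45 = -39 - 3 i \sqrt{10}$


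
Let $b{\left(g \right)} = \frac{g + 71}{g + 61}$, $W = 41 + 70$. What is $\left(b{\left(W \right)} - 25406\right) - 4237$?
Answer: $- \frac{2549207}{86} \approx -29642.0$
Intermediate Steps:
$W = 111$
$b{\left(g \right)} = \frac{71 + g}{61 + g}$
$\left(b{\left(W \right)} - 25406\right) - 4237 = \left(\frac{71 + 111}{61 + 111} - 25406\right) - 4237 = \left(\frac{1}{172} \cdot 182 - 25406\right) - 4237 = \left(\frac{91}{86} - 25406\right) - 4237 = - \frac{2184825}{86} - 4237 = - \frac{2549207}{86}$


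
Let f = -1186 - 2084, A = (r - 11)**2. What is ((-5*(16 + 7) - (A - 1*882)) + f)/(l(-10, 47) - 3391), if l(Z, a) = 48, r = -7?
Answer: 2827/3343 ≈ 0.84565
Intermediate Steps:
A = 324 (A = (-7 - 11)**2 = (-18)**2 = 324)
f = -3270
((-5*(16 + 7) - (A - 1*882)) + f)/(l(-10, 47) - 3391) = ((-5*(16 + 7) - (324 - 1*882)) - 3270)/(48 - 3391) = ((-5*23 - (324 - 882)) - 3270)/(-3343) = ((-115 - 1*(-558)) - 3270)*(-1/3343) = ((-115 + 558) - 3270)*(-1/3343) = (443 - 3270)*(-1/3343) = -2827*(-1/3343) = 2827/3343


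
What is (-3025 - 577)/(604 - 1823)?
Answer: 3602/1219 ≈ 2.9549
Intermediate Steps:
(-3025 - 577)/(604 - 1823) = -3602/(-1219) = -3602*(-1/1219) = 3602/1219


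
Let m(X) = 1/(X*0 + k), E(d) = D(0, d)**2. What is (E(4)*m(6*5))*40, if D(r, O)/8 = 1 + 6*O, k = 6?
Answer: 800000/3 ≈ 2.6667e+5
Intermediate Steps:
D(r, O) = 8 + 48*O (D(r, O) = 8*(1 + 6*O) = 8 + 48*O)
E(d) = (8 + 48*d)**2
m(X) = 1/6 (m(X) = 1/(X*0 + 6) = 1/(0 + 6) = 1/6)
(E(4)*m(6*5))*40 = ((64*(1 + 6*4)**2)*(1/6))*40 = ((64*(1 + 24)**2)*(1/6))*40 = ((64*25**2)*(1/6))*40 = ((64*625)*(1/6))*40 = (40000*(1/6))*40 = (20000/3)*40 = 800000/3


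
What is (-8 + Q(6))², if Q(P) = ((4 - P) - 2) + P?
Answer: 36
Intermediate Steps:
Q(P) = 2 (Q(P) = (2 - P) + P = 2)
(-8 + Q(6))² = (-8 + 2)² = (-6)² = 36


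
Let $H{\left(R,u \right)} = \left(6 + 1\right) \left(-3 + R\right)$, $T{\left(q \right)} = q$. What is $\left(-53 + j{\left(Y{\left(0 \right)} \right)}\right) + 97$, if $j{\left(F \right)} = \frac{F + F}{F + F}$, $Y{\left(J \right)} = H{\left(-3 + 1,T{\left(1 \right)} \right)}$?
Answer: $45$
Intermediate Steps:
$H{\left(R,u \right)} = -21 + 7 R$ ($H{\left(R,u \right)} = 7 \left(-3 + R\right) = -21 + 7 R$)
$Y{\left(J \right)} = -35$ ($Y{\left(J \right)} = -21 + 7 \left(-3 + 1\right) = -21 + 7 \left(-2\right) = -21 - 14 = -35$)
$j{\left(F \right)} = 1$ ($j{\left(F \right)} = \frac{2 F}{2 F} = 2 F \frac{1}{2 F} = 1$)
$\left(-53 + j{\left(Y{\left(0 \right)} \right)}\right) + 97 = \left(-53 + 1\right) + 97 = -52 + 97 = 45$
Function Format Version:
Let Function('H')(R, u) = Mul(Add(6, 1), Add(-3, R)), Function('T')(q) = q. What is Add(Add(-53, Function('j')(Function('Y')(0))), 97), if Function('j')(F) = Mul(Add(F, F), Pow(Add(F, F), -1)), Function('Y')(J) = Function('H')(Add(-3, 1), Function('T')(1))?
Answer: 45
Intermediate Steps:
Function('H')(R, u) = Add(-21, Mul(7, R)) (Function('H')(R, u) = Mul(7, Add(-3, R)) = Add(-21, Mul(7, R)))
Function('Y')(J) = -35 (Function('Y')(J) = Add(-21, Mul(7, Add(-3, 1))) = Add(-21, Mul(7, -2)) = Add(-21, -14) = -35)
Function('j')(F) = 1 (Function('j')(F) = Mul(Mul(2, F), Pow(Mul(2, F), -1)) = Mul(Mul(2, F), Mul(Rational(1, 2), Pow(F, -1))) = 1)
Add(Add(-53, Function('j')(Function('Y')(0))), 97) = Add(Add(-53, 1), 97) = Add(-52, 97) = 45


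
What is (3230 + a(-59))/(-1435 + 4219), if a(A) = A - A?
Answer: 1615/1392 ≈ 1.1602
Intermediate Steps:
a(A) = 0
(3230 + a(-59))/(-1435 + 4219) = (3230 + 0)/(-1435 + 4219) = 3230/2784 = 3230*(1/2784) = 1615/1392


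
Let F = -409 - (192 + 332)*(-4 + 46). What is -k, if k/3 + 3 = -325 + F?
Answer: 68235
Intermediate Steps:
F = -22417 (F = -409 - 524*42 = -409 - 1*22008 = -409 - 22008 = -22417)
k = -68235 (k = -9 + 3*(-325 - 22417) = -9 + 3*(-22742) = -9 - 68226 = -68235)
-k = -1*(-68235) = 68235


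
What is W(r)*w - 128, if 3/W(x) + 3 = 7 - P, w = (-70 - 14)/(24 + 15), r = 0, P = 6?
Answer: -1622/13 ≈ -124.77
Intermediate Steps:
w = -28/13 (w = -84/39 = -84*1/39 = -28/13 ≈ -2.1538)
W(x) = -3/2 (W(x) = 3/(-3 + (7 - 1*6)) = 3/(-3 + (7 - 6)) = 3/(-3 + 1) = 3/(-2) = 3*(-½) = -3/2)
W(r)*w - 128 = -3/2*(-28/13) - 128 = 42/13 - 128 = -1622/13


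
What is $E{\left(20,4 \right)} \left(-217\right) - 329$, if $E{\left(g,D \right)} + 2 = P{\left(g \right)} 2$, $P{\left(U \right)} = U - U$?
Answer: $105$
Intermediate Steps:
$P{\left(U \right)} = 0$
$E{\left(g,D \right)} = -2$ ($E{\left(g,D \right)} = -2 + 0 \cdot 2 = -2 + 0 = -2$)
$E{\left(20,4 \right)} \left(-217\right) - 329 = \left(-2\right) \left(-217\right) - 329 = 434 - 329 = 105$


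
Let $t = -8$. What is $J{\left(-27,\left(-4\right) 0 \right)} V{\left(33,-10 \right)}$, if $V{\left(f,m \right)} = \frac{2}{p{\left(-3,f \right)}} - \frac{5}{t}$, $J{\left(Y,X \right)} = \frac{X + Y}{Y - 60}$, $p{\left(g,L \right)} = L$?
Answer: $\frac{543}{2552} \approx 0.21277$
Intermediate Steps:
$J{\left(Y,X \right)} = \frac{X + Y}{-60 + Y}$ ($J{\left(Y,X \right)} = \frac{X + Y}{Y - 60} = \frac{X + Y}{-60 + Y}$)
$V{\left(f,m \right)} = \frac{5}{8} + \frac{2}{f}$ ($V{\left(f,m \right)} = \frac{2}{f} - \frac{5}{-8} = \frac{2}{f} - - \frac{5}{8} = \frac{2}{f} + \frac{5}{8} = \frac{5}{8} + \frac{2}{f}$)
$J{\left(-27,\left(-4\right) 0 \right)} V{\left(33,-10 \right)} = \frac{\left(-4\right) 0 - 27}{-60 - 27} \left(\frac{5}{8} + \frac{2}{33}\right) = \frac{0 - 27}{-87} \left(\frac{5}{8} + 2 \cdot \frac{1}{33}\right) = \left(- \frac{1}{87}\right) \left(-27\right) \left(\frac{5}{8} + \frac{2}{33}\right) = \frac{9}{29} \cdot \frac{181}{264} = \frac{543}{2552}$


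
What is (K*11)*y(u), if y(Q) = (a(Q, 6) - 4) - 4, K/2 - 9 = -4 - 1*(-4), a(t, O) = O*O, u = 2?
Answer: 5544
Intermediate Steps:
a(t, O) = O²
K = 18 (K = 18 + 2*(-4 - 1*(-4)) = 18 + 2*(-4 + 4) = 18 + 2*0 = 18 + 0 = 18)
y(Q) = 28 (y(Q) = (6² - 4) - 4 = (36 - 4) - 4 = 32 - 4 = 28)
(K*11)*y(u) = (18*11)*28 = 198*28 = 5544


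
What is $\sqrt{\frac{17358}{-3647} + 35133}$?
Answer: $\frac{\sqrt{467226991371}}{3647} \approx 187.43$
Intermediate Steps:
$\sqrt{\frac{17358}{-3647} + 35133} = \sqrt{17358 \left(- \frac{1}{3647}\right) + 35133} = \sqrt{- \frac{17358}{3647} + 35133} = \sqrt{\frac{128112693}{3647}} = \frac{\sqrt{467226991371}}{3647}$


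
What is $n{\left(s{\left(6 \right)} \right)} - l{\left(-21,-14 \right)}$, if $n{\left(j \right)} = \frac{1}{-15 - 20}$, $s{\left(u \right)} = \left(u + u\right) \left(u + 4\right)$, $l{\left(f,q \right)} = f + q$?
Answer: $\frac{1224}{35} \approx 34.971$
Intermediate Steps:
$s{\left(u \right)} = 2 u \left(4 + u\right)$
$n{\left(j \right)} = - \frac{1}{35}$ ($n{\left(j \right)} = \frac{1}{-35} = - \frac{1}{35}$)
$n{\left(s{\left(6 \right)} \right)} - l{\left(-21,-14 \right)} = - \frac{1}{35} - \left(-21 - 14\right) = - \frac{1}{35} - -35 = - \frac{1}{35} + 35 = \frac{1224}{35}$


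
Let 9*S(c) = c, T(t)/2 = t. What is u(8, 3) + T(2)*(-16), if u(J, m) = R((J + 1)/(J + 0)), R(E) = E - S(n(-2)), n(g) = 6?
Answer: -1525/24 ≈ -63.542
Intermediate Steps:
T(t) = 2*t
S(c) = c/9
R(E) = -⅔ + E (R(E) = E - 6/9 = E - 1*⅔ = E - ⅔ = -⅔ + E)
u(J, m) = -⅔ + (1 + J)/J (u(J, m) = -⅔ + (J + 1)/(J + 0) = -⅔ + (1 + J)/J)
u(8, 3) + T(2)*(-16) = (⅓)*(3 + 8)/8 + (2*2)*(-16) = (⅓)*(⅛)*11 + 4*(-16) = 11/24 - 64 = -1525/24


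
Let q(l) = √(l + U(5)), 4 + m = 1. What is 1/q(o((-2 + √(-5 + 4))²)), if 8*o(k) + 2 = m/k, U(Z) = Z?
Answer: 10*√2/√(941 - 12*I) ≈ 0.46099 + 0.0029393*I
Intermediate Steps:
m = -3 (m = -4 + 1 = -3)
o(k) = -¼ - 3/(8*k) (o(k) = -¼ + (-3/k)/8 = -¼ - 3/(8*k))
q(l) = √(5 + l) (q(l) = √(l + 5) = √(5 + l))
1/q(o((-2 + √(-5 + 4))²)) = 1/(√(5 + (-3 - 2*(-2 + √(-5 + 4))²)/(8*((-2 + √(-5 + 4))²)))) = 1/(√(5 + (-3 - 2*(-2 + √(-1))²)/(8*((-2 + √(-1))²)))) = 1/(√(5 + (-3 - 2*(-2 + I)²)/(8*((-2 + I)²)))) = 1/(√(5 + (-3 - 2*(-2 + I)²)/(8*(-2 + I)²))) = (5 + (-3 - 2*(-2 + I)²)/(8*(-2 + I)²))^(-½)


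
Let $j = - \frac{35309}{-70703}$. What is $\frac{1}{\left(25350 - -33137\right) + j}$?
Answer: $\frac{4159}{243249510} \approx 1.7098 \cdot 10^{-5}$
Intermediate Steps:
$j = \frac{2077}{4159}$ ($j = \left(-35309\right) \left(- \frac{1}{70703}\right) = \frac{2077}{4159} \approx 0.4994$)
$\frac{1}{\left(25350 - -33137\right) + j} = \frac{1}{\left(25350 - -33137\right) + \frac{2077}{4159}} = \frac{1}{\left(25350 + 33137\right) + \frac{2077}{4159}} = \frac{1}{58487 + \frac{2077}{4159}} = \frac{1}{\frac{243249510}{4159}} = \frac{4159}{243249510}$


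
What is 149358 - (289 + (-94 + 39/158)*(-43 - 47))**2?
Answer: -474362277778/6241 ≈ -7.6007e+7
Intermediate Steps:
149358 - (289 + (-94 + 39/158)*(-43 - 47))**2 = 149358 - (289 + (-94 + 39*(1/158))*(-90))**2 = 149358 - (289 + (-94 + 39/158)*(-90))**2 = 149358 - (289 - 14813/158*(-90))**2 = 149358 - (289 + 666585/79)**2 = 149358 - (689416/79)**2 = 149358 - 1*475294421056/6241 = 149358 - 475294421056/6241 = -474362277778/6241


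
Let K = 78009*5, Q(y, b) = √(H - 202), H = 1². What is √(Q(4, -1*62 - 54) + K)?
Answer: √(390045 + I*√201) ≈ 624.54 + 0.01*I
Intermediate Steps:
H = 1
Q(y, b) = I*√201 (Q(y, b) = √(1 - 202) = √(-201) = I*√201)
K = 390045
√(Q(4, -1*62 - 54) + K) = √(I*√201 + 390045) = √(390045 + I*√201)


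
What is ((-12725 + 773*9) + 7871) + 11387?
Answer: 13490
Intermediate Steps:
((-12725 + 773*9) + 7871) + 11387 = ((-12725 + 6957) + 7871) + 11387 = (-5768 + 7871) + 11387 = 2103 + 11387 = 13490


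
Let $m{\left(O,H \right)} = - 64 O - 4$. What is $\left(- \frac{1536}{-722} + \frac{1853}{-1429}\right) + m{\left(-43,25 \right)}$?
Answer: $\frac{1418036551}{515869} \approx 2748.8$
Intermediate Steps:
$m{\left(O,H \right)} = -4 - 64 O$
$\left(- \frac{1536}{-722} + \frac{1853}{-1429}\right) + m{\left(-43,25 \right)} = \left(- \frac{1536}{-722} + \frac{1853}{-1429}\right) - -2748 = \left(\left(-1536\right) \left(- \frac{1}{722}\right) + 1853 \left(- \frac{1}{1429}\right)\right) + \left(-4 + 2752\right) = \left(\frac{768}{361} - \frac{1853}{1429}\right) + 2748 = \frac{428539}{515869} + 2748 = \frac{1418036551}{515869}$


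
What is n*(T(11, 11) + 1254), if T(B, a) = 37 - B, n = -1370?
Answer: -1753600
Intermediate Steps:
n*(T(11, 11) + 1254) = -1370*((37 - 1*11) + 1254) = -1370*((37 - 11) + 1254) = -1370*(26 + 1254) = -1370*1280 = -1753600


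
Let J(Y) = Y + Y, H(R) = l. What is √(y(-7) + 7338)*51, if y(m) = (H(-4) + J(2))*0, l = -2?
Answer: 51*√7338 ≈ 4368.8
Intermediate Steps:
H(R) = -2
J(Y) = 2*Y
y(m) = 0 (y(m) = (-2 + 2*2)*0 = (-2 + 4)*0 = 2*0 = 0)
√(y(-7) + 7338)*51 = √(0 + 7338)*51 = √7338*51 = 51*√7338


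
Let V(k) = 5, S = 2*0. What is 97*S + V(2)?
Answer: 5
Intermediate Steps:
S = 0
97*S + V(2) = 97*0 + 5 = 0 + 5 = 5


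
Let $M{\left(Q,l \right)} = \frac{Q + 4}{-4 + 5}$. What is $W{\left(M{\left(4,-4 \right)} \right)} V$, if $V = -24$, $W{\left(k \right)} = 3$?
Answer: $-72$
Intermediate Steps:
$M{\left(Q,l \right)} = 4 + Q$ ($M{\left(Q,l \right)} = \frac{4 + Q}{1} = \left(4 + Q\right) 1 = 4 + Q$)
$W{\left(M{\left(4,-4 \right)} \right)} V = 3 \left(-24\right) = -72$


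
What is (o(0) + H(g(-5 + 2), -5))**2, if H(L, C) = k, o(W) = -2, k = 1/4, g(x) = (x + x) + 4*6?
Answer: 49/16 ≈ 3.0625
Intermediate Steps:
g(x) = 24 + 2*x (g(x) = 2*x + 24 = 24 + 2*x)
k = 1/4 ≈ 0.25000
H(L, C) = 1/4
(o(0) + H(g(-5 + 2), -5))**2 = (-2 + 1/4)**2 = (-7/4)**2 = 49/16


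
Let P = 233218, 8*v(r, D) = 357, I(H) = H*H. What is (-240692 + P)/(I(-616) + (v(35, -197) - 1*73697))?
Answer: -59792/2446429 ≈ -0.024441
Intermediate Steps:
I(H) = H**2
v(r, D) = 357/8 (v(r, D) = (1/8)*357 = 357/8)
(-240692 + P)/(I(-616) + (v(35, -197) - 1*73697)) = (-240692 + 233218)/((-616)**2 + (357/8 - 1*73697)) = -7474/(379456 + (357/8 - 73697)) = -7474/(379456 - 589219/8) = -7474/2446429/8 = -7474*8/2446429 = -59792/2446429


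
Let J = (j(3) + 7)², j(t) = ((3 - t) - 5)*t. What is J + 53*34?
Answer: 1866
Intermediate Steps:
j(t) = t*(-2 - t) (j(t) = (-2 - t)*t = t*(-2 - t))
J = 64 (J = (-1*3*(2 + 3) + 7)² = (-1*3*5 + 7)² = (-15 + 7)² = (-8)² = 64)
J + 53*34 = 64 + 53*34 = 64 + 1802 = 1866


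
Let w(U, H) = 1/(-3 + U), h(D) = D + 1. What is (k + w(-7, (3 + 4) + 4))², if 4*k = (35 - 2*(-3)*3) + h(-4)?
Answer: 3844/25 ≈ 153.76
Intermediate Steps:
h(D) = 1 + D
k = 25/2 (k = ((35 - 2*(-3)*3) + (1 - 4))/4 = ((35 + 6*3) - 3)/4 = ((35 + 18) - 3)/4 = (53 - 3)/4 = (¼)*50 = 25/2 ≈ 12.500)
(k + w(-7, (3 + 4) + 4))² = (25/2 + 1/(-3 - 7))² = (25/2 + 1/(-10))² = (25/2 - ⅒)² = (62/5)² = 3844/25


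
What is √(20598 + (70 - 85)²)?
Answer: √20823 ≈ 144.30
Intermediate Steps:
√(20598 + (70 - 85)²) = √(20598 + (-15)²) = √(20598 + 225) = √20823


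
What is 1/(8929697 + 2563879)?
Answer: 1/11493576 ≈ 8.7005e-8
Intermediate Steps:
1/(8929697 + 2563879) = 1/11493576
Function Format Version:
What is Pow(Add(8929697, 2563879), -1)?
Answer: Rational(1, 11493576) ≈ 8.7005e-8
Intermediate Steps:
Pow(Add(8929697, 2563879), -1) = Pow(11493576, -1) = Rational(1, 11493576)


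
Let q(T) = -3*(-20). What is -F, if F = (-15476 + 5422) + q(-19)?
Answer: 9994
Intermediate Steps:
q(T) = 60
F = -9994 (F = (-15476 + 5422) + 60 = -10054 + 60 = -9994)
-F = -1*(-9994) = 9994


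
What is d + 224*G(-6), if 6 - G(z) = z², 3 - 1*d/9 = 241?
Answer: -8862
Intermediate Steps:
d = -2142 (d = 27 - 9*241 = 27 - 2169 = -2142)
G(z) = 6 - z²
d + 224*G(-6) = -2142 + 224*(6 - 1*(-6)²) = -2142 + 224*(6 - 1*36) = -2142 + 224*(6 - 36) = -2142 + 224*(-30) = -2142 - 6720 = -8862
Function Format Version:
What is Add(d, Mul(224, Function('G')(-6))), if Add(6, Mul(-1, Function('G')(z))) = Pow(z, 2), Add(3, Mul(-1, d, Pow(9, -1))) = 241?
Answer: -8862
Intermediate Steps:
d = -2142 (d = Add(27, Mul(-9, 241)) = Add(27, -2169) = -2142)
Function('G')(z) = Add(6, Mul(-1, Pow(z, 2)))
Add(d, Mul(224, Function('G')(-6))) = Add(-2142, Mul(224, Add(6, Mul(-1, Pow(-6, 2))))) = Add(-2142, Mul(224, Add(6, Mul(-1, 36)))) = Add(-2142, Mul(224, Add(6, -36))) = Add(-2142, Mul(224, -30)) = Add(-2142, -6720) = -8862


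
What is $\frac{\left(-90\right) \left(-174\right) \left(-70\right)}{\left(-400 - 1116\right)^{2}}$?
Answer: $- \frac{137025}{287282} \approx -0.47697$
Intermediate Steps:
$\frac{\left(-90\right) \left(-174\right) \left(-70\right)}{\left(-400 - 1116\right)^{2}} = \frac{15660 \left(-70\right)}{\left(-1516\right)^{2}} = - \frac{1096200}{2298256} = \left(-1096200\right) \frac{1}{2298256} = - \frac{137025}{287282}$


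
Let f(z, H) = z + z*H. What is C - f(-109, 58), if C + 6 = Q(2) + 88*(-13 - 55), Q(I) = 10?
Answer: 451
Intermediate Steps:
C = -5980 (C = -6 + (10 + 88*(-13 - 55)) = -6 + (10 + 88*(-68)) = -6 + (10 - 5984) = -6 - 5974 = -5980)
f(z, H) = z + H*z
C - f(-109, 58) = -5980 - (-109)*(1 + 58) = -5980 - (-109)*59 = -5980 - 1*(-6431) = -5980 + 6431 = 451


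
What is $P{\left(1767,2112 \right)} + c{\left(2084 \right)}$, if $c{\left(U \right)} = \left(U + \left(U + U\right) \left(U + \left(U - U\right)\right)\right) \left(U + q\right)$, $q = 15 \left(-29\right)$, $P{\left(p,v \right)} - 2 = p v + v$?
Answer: $14330569222$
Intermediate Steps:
$P{\left(p,v \right)} = 2 + v + p v$ ($P{\left(p,v \right)} = 2 + \left(p v + v\right) = 2 + \left(v + p v\right) = 2 + v + p v$)
$q = -435$
$c{\left(U \right)} = \left(-435 + U\right) \left(U + 2 U^{2}\right)$ ($c{\left(U \right)} = \left(U + \left(U + U\right) \left(U + \left(U - U\right)\right)\right) \left(U - 435\right) = \left(U + 2 U \left(U + 0\right)\right) \left(-435 + U\right) = \left(U + 2 U U\right) \left(-435 + U\right) = \left(U + 2 U^{2}\right) \left(-435 + U\right) = \left(-435 + U\right) \left(U + 2 U^{2}\right)$)
$P{\left(1767,2112 \right)} + c{\left(2084 \right)} = \left(2 + 2112 + 1767 \cdot 2112\right) + 2084 \left(-435 - 1810996 + 2 \cdot 2084^{2}\right) = \left(2 + 2112 + 3731904\right) + 2084 \left(-435 - 1810996 + 2 \cdot 4343056\right) = 3734018 + 2084 \left(-435 - 1810996 + 8686112\right) = 3734018 + 2084 \cdot 6874681 = 3734018 + 14326835204 = 14330569222$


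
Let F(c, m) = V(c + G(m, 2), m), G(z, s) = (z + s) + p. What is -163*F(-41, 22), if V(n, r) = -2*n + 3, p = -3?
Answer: -7009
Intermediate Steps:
G(z, s) = -3 + s + z (G(z, s) = (z + s) - 3 = (s + z) - 3 = -3 + s + z)
V(n, r) = 3 - 2*n
F(c, m) = 5 - 2*c - 2*m (F(c, m) = 3 - 2*(c + (-3 + 2 + m)) = 3 - 2*(c + (-1 + m)) = 3 - 2*(-1 + c + m) = 3 + (2 - 2*c - 2*m) = 5 - 2*c - 2*m)
-163*F(-41, 22) = -163*(5 - 2*(-41) - 2*22) = -163*(5 + 82 - 44) = -163*43 = -7009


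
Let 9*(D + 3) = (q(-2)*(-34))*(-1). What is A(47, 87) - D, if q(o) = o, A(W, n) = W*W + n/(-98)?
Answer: 1956865/882 ≈ 2218.7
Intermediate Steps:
A(W, n) = W² - n/98 (A(W, n) = W² + n*(-1/98) = W² - n/98)
D = -95/9 (D = -3 + (-2*(-34)*(-1))/9 = -3 + (68*(-1))/9 = -3 + (⅑)*(-68) = -3 - 68/9 = -95/9 ≈ -10.556)
A(47, 87) - D = (47² - 1/98*87) - 1*(-95/9) = (2209 - 87/98) + 95/9 = 216395/98 + 95/9 = 1956865/882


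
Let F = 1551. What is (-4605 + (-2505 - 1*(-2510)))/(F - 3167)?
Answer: 575/202 ≈ 2.8465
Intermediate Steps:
(-4605 + (-2505 - 1*(-2510)))/(F - 3167) = (-4605 + (-2505 - 1*(-2510)))/(1551 - 3167) = (-4605 + (-2505 + 2510))/(-1616) = (-4605 + 5)*(-1/1616) = -4600*(-1/1616) = 575/202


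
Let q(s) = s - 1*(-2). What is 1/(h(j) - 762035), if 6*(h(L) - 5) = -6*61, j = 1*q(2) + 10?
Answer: -1/762091 ≈ -1.3122e-6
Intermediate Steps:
q(s) = 2 + s (q(s) = s + 2 = 2 + s)
j = 14 (j = 1*(2 + 2) + 10 = 1*4 + 10 = 4 + 10 = 14)
h(L) = -56 (h(L) = 5 + (-6*61)/6 = 5 + (1/6)*(-366) = 5 - 61 = -56)
1/(h(j) - 762035) = 1/(-56 - 762035) = 1/(-762091) = -1/762091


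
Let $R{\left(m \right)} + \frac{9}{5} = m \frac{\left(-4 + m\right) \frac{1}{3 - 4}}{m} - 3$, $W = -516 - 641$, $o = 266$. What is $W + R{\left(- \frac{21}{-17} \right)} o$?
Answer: $- \frac{144363}{85} \approx -1698.4$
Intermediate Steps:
$W = -1157$ ($W = -516 - 641 = -1157$)
$R{\left(m \right)} = - \frac{4}{5} - m$ ($R{\left(m \right)} = - \frac{9}{5} + \left(m \frac{\left(-4 + m\right) \frac{1}{3 - 4}}{m} - 3\right) = - \frac{9}{5} + \left(m \frac{\left(-4 + m\right) \frac{1}{-1}}{m} - 3\right) = - \frac{9}{5} + \left(m \frac{\left(-4 + m\right) \left(-1\right)}{m} - 3\right) = - \frac{9}{5} + \left(m \frac{4 - m}{m} - 3\right) = - \frac{9}{5} - \left(-1 + m\right) = - \frac{4}{5} - m$)
$W + R{\left(- \frac{21}{-17} \right)} o = -1157 + \left(- \frac{4}{5} - - \frac{21}{-17}\right) 266 = -1157 + \left(- \frac{4}{5} - \left(-21\right) \left(- \frac{1}{17}\right)\right) 266 = -1157 + \left(- \frac{4}{5} - \frac{21}{17}\right) 266 = -1157 - \frac{46018}{85} = - \frac{144363}{85}$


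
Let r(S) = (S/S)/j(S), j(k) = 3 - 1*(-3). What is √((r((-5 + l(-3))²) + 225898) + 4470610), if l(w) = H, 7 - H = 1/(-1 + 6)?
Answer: √169074294/6 ≈ 2167.1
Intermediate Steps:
H = 34/5 (H = 7 - 1/(-1 + 6) = 7 - 1/5 = 7 - 1*⅕ = 7 - ⅕ = 34/5 ≈ 6.8000)
l(w) = 34/5
j(k) = 6 (j(k) = 3 + 3 = 6)
r(S) = ⅙ (r(S) = (S/S)/6 = 1*(⅙) = ⅙)
√((r((-5 + l(-3))²) + 225898) + 4470610) = √((⅙ + 225898) + 4470610) = √(1355389/6 + 4470610) = √(28179049/6) = √169074294/6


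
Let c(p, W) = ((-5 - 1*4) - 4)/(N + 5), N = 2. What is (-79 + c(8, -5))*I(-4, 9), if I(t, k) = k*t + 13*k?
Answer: -45846/7 ≈ -6549.4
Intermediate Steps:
I(t, k) = 13*k + k*t
c(p, W) = -13/7 (c(p, W) = ((-5 - 1*4) - 4)/(2 + 5) = ((-5 - 4) - 4)/7 = (-9 - 4)*(⅐) = -13*⅐ = -13/7)
(-79 + c(8, -5))*I(-4, 9) = (-79 - 13/7)*(9*(13 - 4)) = -5094*9/7 = -566/7*81 = -45846/7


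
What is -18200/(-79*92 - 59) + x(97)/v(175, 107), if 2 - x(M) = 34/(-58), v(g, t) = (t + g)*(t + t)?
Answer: 10617407975/4274308028 ≈ 2.4840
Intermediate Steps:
v(g, t) = 2*t*(g + t) (v(g, t) = (g + t)*(2*t) = 2*t*(g + t))
x(M) = 75/29 (x(M) = 2 - 34/(-58) = 2 - 34*(-1)/58 = 2 - 1*(-17/29) = 2 + 17/29 = 75/29)
-18200/(-79*92 - 59) + x(97)/v(175, 107) = -18200/(-79*92 - 59) + 75/(29*((2*107*(175 + 107)))) = -18200/(-7268 - 59) + 75/(29*((2*107*282))) = -18200/(-7327) + (75/29)/60348 = -18200*(-1/7327) + (75/29)*(1/60348) = 18200/7327 + 25/583364 = 10617407975/4274308028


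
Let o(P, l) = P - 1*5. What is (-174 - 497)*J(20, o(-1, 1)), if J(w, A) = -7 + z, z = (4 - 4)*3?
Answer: 4697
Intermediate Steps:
z = 0 (z = 0*3 = 0)
o(P, l) = -5 + P (o(P, l) = P - 5 = -5 + P)
J(w, A) = -7 (J(w, A) = -7 + 0 = -7)
(-174 - 497)*J(20, o(-1, 1)) = (-174 - 497)*(-7) = -671*(-7) = 4697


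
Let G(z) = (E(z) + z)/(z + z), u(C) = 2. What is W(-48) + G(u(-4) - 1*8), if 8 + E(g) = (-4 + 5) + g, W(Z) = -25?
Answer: -281/12 ≈ -23.417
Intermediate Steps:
E(g) = -7 + g (E(g) = -8 + ((-4 + 5) + g) = -8 + (1 + g) = -7 + g)
G(z) = (-7 + 2*z)/(2*z) (G(z) = ((-7 + z) + z)/(z + z) = (-7 + 2*z)/((2*z)) = (-7 + 2*z)*(1/(2*z)) = (-7 + 2*z)/(2*z))
W(-48) + G(u(-4) - 1*8) = -25 + (-7/2 + (2 - 1*8))/(2 - 1*8) = -25 + (-7/2 + (2 - 8))/(2 - 8) = -25 + (-7/2 - 6)/(-6) = -25 - 1/6*(-19/2) = -25 + 19/12 = -281/12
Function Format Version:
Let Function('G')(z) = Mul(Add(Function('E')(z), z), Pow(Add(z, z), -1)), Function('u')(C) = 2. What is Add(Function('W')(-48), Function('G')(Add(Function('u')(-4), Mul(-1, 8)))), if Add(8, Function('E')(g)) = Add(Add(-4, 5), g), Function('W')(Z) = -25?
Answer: Rational(-281, 12) ≈ -23.417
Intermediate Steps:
Function('E')(g) = Add(-7, g) (Function('E')(g) = Add(-8, Add(Add(-4, 5), g)) = Add(-8, Add(1, g)) = Add(-7, g))
Function('G')(z) = Mul(Rational(1, 2), Pow(z, -1), Add(-7, Mul(2, z))) (Function('G')(z) = Mul(Add(Add(-7, z), z), Pow(Add(z, z), -1)) = Mul(Add(-7, Mul(2, z)), Pow(Mul(2, z), -1)) = Mul(Add(-7, Mul(2, z)), Mul(Rational(1, 2), Pow(z, -1))) = Mul(Rational(1, 2), Pow(z, -1), Add(-7, Mul(2, z))))
Add(Function('W')(-48), Function('G')(Add(Function('u')(-4), Mul(-1, 8)))) = Add(-25, Mul(Pow(Add(2, Mul(-1, 8)), -1), Add(Rational(-7, 2), Add(2, Mul(-1, 8))))) = Add(-25, Mul(Pow(Add(2, -8), -1), Add(Rational(-7, 2), Add(2, -8)))) = Add(-25, Mul(Pow(-6, -1), Add(Rational(-7, 2), -6))) = Add(-25, Mul(Rational(-1, 6), Rational(-19, 2))) = Add(-25, Rational(19, 12)) = Rational(-281, 12)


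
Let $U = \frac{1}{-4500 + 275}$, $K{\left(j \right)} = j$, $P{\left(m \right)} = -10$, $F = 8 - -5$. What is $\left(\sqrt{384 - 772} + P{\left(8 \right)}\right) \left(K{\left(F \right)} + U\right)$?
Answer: $- \frac{109848}{845} + \frac{109848 i \sqrt{97}}{4225} \approx -130.0 + 256.07 i$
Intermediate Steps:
$F = 13$ ($F = 8 + 5 = 13$)
$U = - \frac{1}{4225}$ ($U = \frac{1}{-4225} = - \frac{1}{4225} \approx -0.00023669$)
$\left(\sqrt{384 - 772} + P{\left(8 \right)}\right) \left(K{\left(F \right)} + U\right) = \left(\sqrt{384 - 772} - 10\right) \left(13 - \frac{1}{4225}\right) = \left(\sqrt{-388} - 10\right) \frac{54924}{4225} = \left(2 i \sqrt{97} - 10\right) \frac{54924}{4225} = \left(-10 + 2 i \sqrt{97}\right) \frac{54924}{4225} = - \frac{109848}{845} + \frac{109848 i \sqrt{97}}{4225}$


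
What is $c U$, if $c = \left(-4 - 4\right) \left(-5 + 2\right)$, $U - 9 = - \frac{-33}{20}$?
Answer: $\frac{1278}{5} \approx 255.6$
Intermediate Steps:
$U = \frac{213}{20}$ ($U = 9 - - \frac{33}{20} = 9 + \frac{33}{20} = \frac{213}{20} \approx 10.65$)
$c = 24$ ($c = \left(-8\right) \left(-3\right) = 24$)
$c U = 24 \cdot \frac{213}{20} = \frac{1278}{5}$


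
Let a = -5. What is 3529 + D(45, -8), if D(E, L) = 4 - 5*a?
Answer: 3558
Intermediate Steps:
D(E, L) = 29 (D(E, L) = 4 - 5*(-5) = 4 + 25 = 29)
3529 + D(45, -8) = 3529 + 29 = 3558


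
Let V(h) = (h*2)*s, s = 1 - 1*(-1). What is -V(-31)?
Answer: 124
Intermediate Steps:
s = 2 (s = 1 + 1 = 2)
V(h) = 4*h (V(h) = (h*2)*2 = (2*h)*2 = 4*h)
-V(-31) = -4*(-31) = -1*(-124) = 124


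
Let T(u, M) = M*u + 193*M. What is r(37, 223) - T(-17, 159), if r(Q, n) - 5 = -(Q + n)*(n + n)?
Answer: -143939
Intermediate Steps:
T(u, M) = 193*M + M*u
r(Q, n) = 5 - 2*n*(Q + n) (r(Q, n) = 5 - (Q + n)*(n + n) = 5 - (Q + n)*2*n = 5 - 2*n*(Q + n))
r(37, 223) - T(-17, 159) = (5 - 2*223² - 2*37*223) - 159*(193 - 17) = (5 - 2*49729 - 16502) - 159*176 = (5 - 99458 - 16502) - 1*27984 = -115955 - 27984 = -143939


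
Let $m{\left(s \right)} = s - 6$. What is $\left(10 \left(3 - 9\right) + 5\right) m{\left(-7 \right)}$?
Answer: $715$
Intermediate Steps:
$m{\left(s \right)} = -6 + s$ ($m{\left(s \right)} = s - 6 = -6 + s$)
$\left(10 \left(3 - 9\right) + 5\right) m{\left(-7 \right)} = \left(10 \left(3 - 9\right) + 5\right) \left(-6 - 7\right) = \left(10 \left(3 - 9\right) + 5\right) \left(-13\right) = \left(10 \left(-6\right) + 5\right) \left(-13\right) = \left(-60 + 5\right) \left(-13\right) = \left(-55\right) \left(-13\right) = 715$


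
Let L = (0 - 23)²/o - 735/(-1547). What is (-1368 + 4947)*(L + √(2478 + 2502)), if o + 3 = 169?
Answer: 480799281/36686 + 7158*√1245 ≈ 2.6567e+5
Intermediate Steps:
o = 166 (o = -3 + 169 = 166)
L = 134339/36686 (L = (0 - 23)²/166 - 735/(-1547) = (-23)²*(1/166) - 735*(-1/1547) = 529*(1/166) + 105/221 = 529/166 + 105/221 = 134339/36686 ≈ 3.6619)
(-1368 + 4947)*(L + √(2478 + 2502)) = (-1368 + 4947)*(134339/36686 + √(2478 + 2502)) = 3579*(134339/36686 + √4980) = 3579*(134339/36686 + 2*√1245) = 480799281/36686 + 7158*√1245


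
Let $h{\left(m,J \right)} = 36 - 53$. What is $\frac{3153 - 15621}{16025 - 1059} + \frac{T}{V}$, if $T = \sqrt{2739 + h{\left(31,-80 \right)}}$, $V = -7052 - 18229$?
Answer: $- \frac{6234}{7483} - \frac{\sqrt{2722}}{25281} \approx -0.83515$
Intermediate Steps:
$V = -25281$
$h{\left(m,J \right)} = -17$ ($h{\left(m,J \right)} = 36 - 53 = -17$)
$T = \sqrt{2722}$ ($T = \sqrt{2739 - 17} = \sqrt{2722} \approx 52.173$)
$\frac{3153 - 15621}{16025 - 1059} + \frac{T}{V} = \frac{3153 - 15621}{16025 - 1059} + \frac{\sqrt{2722}}{-25281} = - \frac{12468}{14966} + \sqrt{2722} \left(- \frac{1}{25281}\right) = \left(-12468\right) \frac{1}{14966} - \frac{\sqrt{2722}}{25281} = - \frac{6234}{7483} - \frac{\sqrt{2722}}{25281}$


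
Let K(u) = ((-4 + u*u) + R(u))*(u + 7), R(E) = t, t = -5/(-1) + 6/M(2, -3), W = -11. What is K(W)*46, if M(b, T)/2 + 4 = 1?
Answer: -22264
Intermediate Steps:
M(b, T) = -6 (M(b, T) = -8 + 2*1 = -8 + 2 = -6)
t = 4 (t = -5/(-1) + 6/(-6) = -5*(-1) + 6*(-⅙) = 5 - 1 = 4)
R(E) = 4
K(u) = u²*(7 + u) (K(u) = ((-4 + u*u) + 4)*(u + 7) = ((-4 + u²) + 4)*(7 + u) = u²*(7 + u))
K(W)*46 = ((-11)²*(7 - 11))*46 = (121*(-4))*46 = -484*46 = -22264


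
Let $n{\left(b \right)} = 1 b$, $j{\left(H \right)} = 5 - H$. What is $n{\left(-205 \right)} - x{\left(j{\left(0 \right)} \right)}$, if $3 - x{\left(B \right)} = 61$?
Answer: $-147$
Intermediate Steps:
$x{\left(B \right)} = -58$ ($x{\left(B \right)} = 3 - 61 = -58$)
$n{\left(b \right)} = b$
$n{\left(-205 \right)} - x{\left(j{\left(0 \right)} \right)} = -205 - -58 = -205 + 58 = -147$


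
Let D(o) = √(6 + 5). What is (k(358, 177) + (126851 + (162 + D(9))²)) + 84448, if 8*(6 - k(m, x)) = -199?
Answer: 1900679/8 + 324*√11 ≈ 2.3866e+5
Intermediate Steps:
D(o) = √11
k(m, x) = 247/8 (k(m, x) = 6 - ⅛*(-199) = 6 + 199/8 = 247/8)
(k(358, 177) + (126851 + (162 + D(9))²)) + 84448 = (247/8 + (126851 + (162 + √11)²)) + 84448 = (1015055/8 + (162 + √11)²) + 84448 = 1690639/8 + (162 + √11)²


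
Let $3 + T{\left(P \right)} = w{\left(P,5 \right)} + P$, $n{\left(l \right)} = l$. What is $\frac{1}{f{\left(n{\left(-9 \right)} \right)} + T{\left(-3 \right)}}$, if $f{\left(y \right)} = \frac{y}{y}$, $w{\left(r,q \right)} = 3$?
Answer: $- \frac{1}{2} \approx -0.5$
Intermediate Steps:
$f{\left(y \right)} = 1$
$T{\left(P \right)} = P$ ($T{\left(P \right)} = -3 + \left(3 + P\right) = P$)
$\frac{1}{f{\left(n{\left(-9 \right)} \right)} + T{\left(-3 \right)}} = \frac{1}{1 - 3} = \frac{1}{-2} = - \frac{1}{2}$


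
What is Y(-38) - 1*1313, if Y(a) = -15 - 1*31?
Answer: -1359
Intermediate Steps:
Y(a) = -46 (Y(a) = -15 - 31 = -46)
Y(-38) - 1*1313 = -46 - 1*1313 = -46 - 1313 = -1359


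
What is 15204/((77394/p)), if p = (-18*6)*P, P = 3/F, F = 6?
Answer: -136836/12899 ≈ -10.608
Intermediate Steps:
P = ½ (P = 3/6 = 3*(⅙) = ½ ≈ 0.50000)
p = -54 (p = -18*6*(½) = -108*½ = -54)
15204/((77394/p)) = 15204/((77394/(-54))) = 15204/((77394*(-1/54))) = 15204/(-12899/9) = 15204*(-9/12899) = -136836/12899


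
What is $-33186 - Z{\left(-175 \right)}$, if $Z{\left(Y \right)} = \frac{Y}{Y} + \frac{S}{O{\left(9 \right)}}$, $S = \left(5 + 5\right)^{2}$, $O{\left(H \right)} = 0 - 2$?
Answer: $-33137$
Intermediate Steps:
$O{\left(H \right)} = -2$ ($O{\left(H \right)} = 0 - 2 = -2$)
$S = 100$ ($S = 10^{2} = 100$)
$Z{\left(Y \right)} = -49$ ($Z{\left(Y \right)} = \frac{Y}{Y} + \frac{100}{-2} = 1 + 100 \left(- \frac{1}{2}\right) = 1 - 50 = -49$)
$-33186 - Z{\left(-175 \right)} = -33186 - -49 = -33186 + 49 = -33137$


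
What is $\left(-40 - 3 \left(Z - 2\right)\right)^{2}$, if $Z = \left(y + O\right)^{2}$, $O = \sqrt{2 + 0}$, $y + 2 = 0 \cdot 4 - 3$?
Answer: $15025 - 6900 \sqrt{2} \approx 5266.9$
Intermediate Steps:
$y = -5$ ($y = -2 + \left(0 \cdot 4 - 3\right) = -2 + \left(0 - 3\right) = -2 - 3 = -5$)
$O = \sqrt{2} \approx 1.4142$
$Z = \left(-5 + \sqrt{2}\right)^{2} \approx 12.858$
$\left(-40 - 3 \left(Z - 2\right)\right)^{2} = \left(-40 - 3 \left(\left(5 - \sqrt{2}\right)^{2} - 2\right)\right)^{2} = \left(-40 - 3 \left(-2 + \left(5 - \sqrt{2}\right)^{2}\right)\right)^{2} = \left(-40 + \left(6 - 3 \left(5 - \sqrt{2}\right)^{2}\right)\right)^{2} = \left(-34 - 3 \left(5 - \sqrt{2}\right)^{2}\right)^{2}$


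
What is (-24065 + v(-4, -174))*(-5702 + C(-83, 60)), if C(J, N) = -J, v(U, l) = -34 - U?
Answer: 135389805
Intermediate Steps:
(-24065 + v(-4, -174))*(-5702 + C(-83, 60)) = (-24065 + (-34 - 1*(-4)))*(-5702 - 1*(-83)) = (-24065 + (-34 + 4))*(-5702 + 83) = (-24065 - 30)*(-5619) = -24095*(-5619) = 135389805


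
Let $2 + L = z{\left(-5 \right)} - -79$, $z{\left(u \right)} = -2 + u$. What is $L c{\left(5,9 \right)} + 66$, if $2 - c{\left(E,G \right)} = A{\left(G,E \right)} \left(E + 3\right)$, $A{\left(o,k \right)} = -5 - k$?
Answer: $5806$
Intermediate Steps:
$c{\left(E,G \right)} = 2 - \left(-5 - E\right) \left(3 + E\right)$ ($c{\left(E,G \right)} = 2 - \left(-5 - E\right) \left(E + 3\right) = 2 - \left(-5 - E\right) \left(3 + E\right)$)
$L = 70$ ($L = -2 - -72 = -2 + \left(-7 + 79\right) = -2 + 72 = 70$)
$L c{\left(5,9 \right)} + 66 = 70 \left(17 + 5^{2} + 8 \cdot 5\right) + 66 = 70 \left(17 + 25 + 40\right) + 66 = 70 \cdot 82 + 66 = 5740 + 66 = 5806$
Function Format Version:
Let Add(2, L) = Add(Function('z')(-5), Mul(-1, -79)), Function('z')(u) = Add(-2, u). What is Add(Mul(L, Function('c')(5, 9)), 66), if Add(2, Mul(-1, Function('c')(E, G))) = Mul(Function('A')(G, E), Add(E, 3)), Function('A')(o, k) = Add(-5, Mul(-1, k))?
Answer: 5806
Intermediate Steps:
Function('c')(E, G) = Add(2, Mul(-1, Add(-5, Mul(-1, E)), Add(3, E))) (Function('c')(E, G) = Add(2, Mul(-1, Mul(Add(-5, Mul(-1, E)), Add(E, 3)))) = Add(2, Mul(-1, Mul(Add(-5, Mul(-1, E)), Add(3, E)))) = Add(2, Mul(-1, Add(-5, Mul(-1, E)), Add(3, E))))
L = 70 (L = Add(-2, Add(Add(-2, -5), Mul(-1, -79))) = Add(-2, Add(-7, 79)) = Add(-2, 72) = 70)
Add(Mul(L, Function('c')(5, 9)), 66) = Add(Mul(70, Add(17, Pow(5, 2), Mul(8, 5))), 66) = Add(Mul(70, Add(17, 25, 40)), 66) = Add(Mul(70, 82), 66) = Add(5740, 66) = 5806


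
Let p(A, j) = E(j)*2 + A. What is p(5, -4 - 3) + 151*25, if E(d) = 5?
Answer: 3790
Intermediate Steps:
p(A, j) = 10 + A (p(A, j) = 5*2 + A = 10 + A)
p(5, -4 - 3) + 151*25 = (10 + 5) + 151*25 = 15 + 3775 = 3790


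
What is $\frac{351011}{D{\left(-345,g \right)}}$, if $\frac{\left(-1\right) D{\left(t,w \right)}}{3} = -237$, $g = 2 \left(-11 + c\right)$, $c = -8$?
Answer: $\frac{351011}{711} \approx 493.69$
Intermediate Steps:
$g = -38$ ($g = 2 \left(-11 - 8\right) = 2 \left(-19\right) = -38$)
$D{\left(t,w \right)} = 711$ ($D{\left(t,w \right)} = \left(-3\right) \left(-237\right) = 711$)
$\frac{351011}{D{\left(-345,g \right)}} = \frac{351011}{711}$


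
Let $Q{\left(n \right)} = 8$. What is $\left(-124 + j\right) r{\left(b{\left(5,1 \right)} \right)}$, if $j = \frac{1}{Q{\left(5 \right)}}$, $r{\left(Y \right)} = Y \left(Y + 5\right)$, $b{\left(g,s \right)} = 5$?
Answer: $- \frac{24775}{4} \approx -6193.8$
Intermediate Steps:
$r{\left(Y \right)} = Y \left(5 + Y\right)$
$j = \frac{1}{8} \approx 0.125$
$\left(-124 + j\right) r{\left(b{\left(5,1 \right)} \right)} = \left(-124 + \frac{1}{8}\right) 5 \left(5 + 5\right) = - \frac{991 \cdot 5 \cdot 10}{8} = \left(- \frac{991}{8}\right) 50 = - \frac{24775}{4}$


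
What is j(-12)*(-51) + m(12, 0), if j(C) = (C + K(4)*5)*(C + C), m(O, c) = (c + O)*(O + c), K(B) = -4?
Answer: -39024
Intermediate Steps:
m(O, c) = (O + c)² (m(O, c) = (O + c)*(O + c) = (O + c)²)
j(C) = 2*C*(-20 + C) (j(C) = (C - 4*5)*(C + C) = (C - 20)*(2*C) = (-20 + C)*(2*C) = 2*C*(-20 + C))
j(-12)*(-51) + m(12, 0) = (2*(-12)*(-20 - 12))*(-51) + (12 + 0)² = (2*(-12)*(-32))*(-51) + 12² = 768*(-51) + 144 = -39168 + 144 = -39024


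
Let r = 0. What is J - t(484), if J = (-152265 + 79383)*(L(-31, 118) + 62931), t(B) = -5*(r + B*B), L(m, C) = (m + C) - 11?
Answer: -4590904894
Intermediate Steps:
L(m, C) = -11 + C + m (L(m, C) = (C + m) - 11 = -11 + C + m)
t(B) = -5*B² (t(B) = -5*(0 + B*B) = -5*(0 + B²) = -5*B²)
J = -4592076174 (J = (-152265 + 79383)*((-11 + 118 - 31) + 62931) = -72882*(76 + 62931) = -72882*63007 = -4592076174)
J - t(484) = -4592076174 - (-5)*484² = -4592076174 - (-5)*234256 = -4592076174 - 1*(-1171280) = -4592076174 + 1171280 = -4590904894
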